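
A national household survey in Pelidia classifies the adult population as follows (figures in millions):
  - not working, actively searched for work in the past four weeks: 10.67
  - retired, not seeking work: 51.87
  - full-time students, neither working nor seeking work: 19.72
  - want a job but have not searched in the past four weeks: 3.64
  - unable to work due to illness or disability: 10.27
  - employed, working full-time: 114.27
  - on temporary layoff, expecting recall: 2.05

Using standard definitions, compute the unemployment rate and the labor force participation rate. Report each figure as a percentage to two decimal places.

Unemployment rate ≈ 10.02%; labor force participation rate ≈ 59.76%.

Employed = 114.27 million.
Unemployed = 10.67 + 2.05 = 12.72 million (jobless and actively searching, or on temporary layoff).
Labor force = 114.27 + 12.72 = 126.99 million.
Not in labor force = 51.87 + 19.72 + 3.64 + 10.27 = 85.50 million (those not working and not actively searching are outside the labor force — including those who want a job but have given up searching).
Civilian working-age population = 126.99 + 85.50 = 212.49 million.
Unemployment rate = 12.72 / 126.99 = 10.02%.
Labor force participation rate = 126.99 / 212.49 = 59.76%.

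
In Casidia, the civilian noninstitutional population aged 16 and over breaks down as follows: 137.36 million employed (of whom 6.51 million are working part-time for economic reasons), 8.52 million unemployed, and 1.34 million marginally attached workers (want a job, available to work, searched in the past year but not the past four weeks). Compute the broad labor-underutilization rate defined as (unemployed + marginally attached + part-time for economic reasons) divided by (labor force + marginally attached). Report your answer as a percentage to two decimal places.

Broad underutilization rate ≈ 11.12%.

Labor force = 137.36 + 8.52 = 145.88 million.
Numerator = 8.52 + 1.34 + 6.51 = 16.37 million.
Denominator = 145.88 + 1.34 = 147.22 million.
Broad rate = 16.37 / 147.22 = 11.12%.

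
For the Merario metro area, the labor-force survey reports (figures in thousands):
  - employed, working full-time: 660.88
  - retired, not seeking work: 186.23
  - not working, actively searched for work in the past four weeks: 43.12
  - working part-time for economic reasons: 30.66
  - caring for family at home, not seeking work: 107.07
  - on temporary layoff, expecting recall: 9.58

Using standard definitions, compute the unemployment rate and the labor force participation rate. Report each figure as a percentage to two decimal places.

Employed = 660.88 + 30.66 = 691.54 thousand (anyone who worked, including part-time for economic reasons, counts as employed).
Unemployed = 43.12 + 9.58 = 52.70 thousand (jobless and actively searching, or on temporary layoff).
Labor force = 691.54 + 52.70 = 744.24 thousand.
Not in labor force = 186.23 + 107.07 = 293.30 thousand (those not working and not actively searching are outside the labor force).
Civilian working-age population = 744.24 + 293.30 = 1,037.54 thousand.
Unemployment rate = 52.70 / 744.24 = 7.08%.
Labor force participation rate = 744.24 / 1,037.54 = 71.73%.

Unemployment rate ≈ 7.08%; labor force participation rate ≈ 71.73%.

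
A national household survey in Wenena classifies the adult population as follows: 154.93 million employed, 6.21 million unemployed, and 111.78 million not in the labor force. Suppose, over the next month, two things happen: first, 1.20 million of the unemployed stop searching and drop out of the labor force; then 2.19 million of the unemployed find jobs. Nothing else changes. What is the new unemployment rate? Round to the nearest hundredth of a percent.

Initially, labor force = 154.93 + 6.21 = 161.14 million, so u = 6.21/161.14 = 3.85%.
After the first change, unemployed and labor force both fall by 1.20 → E = 154.93, U = 5.01, labor force = 159.94 million.
After the second change, unemployed falls and employed rises by 2.19; labor force unchanged → E = 157.12, U = 2.82, labor force = 159.94 million.
New unemployment rate = 2.82 / 159.94 = 1.76%.

New unemployment rate ≈ 1.76%.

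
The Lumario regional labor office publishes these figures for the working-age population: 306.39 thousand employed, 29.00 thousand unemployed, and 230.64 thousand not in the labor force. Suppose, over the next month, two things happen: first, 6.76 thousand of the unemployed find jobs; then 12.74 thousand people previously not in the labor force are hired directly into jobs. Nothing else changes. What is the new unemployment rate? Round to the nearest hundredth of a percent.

New unemployment rate ≈ 6.39%.

Initially, labor force = 306.39 + 29.00 = 335.39 thousand, so u = 29.00/335.39 = 8.65%.
After the first change, unemployed falls and employed rises by 6.76; labor force unchanged → E = 313.15, U = 22.24, labor force = 335.39 thousand.
After the second change, employed and labor force both rise by 12.74; unemployed unchanged → E = 325.89, U = 22.24, labor force = 348.13 thousand.
New unemployment rate = 22.24 / 348.13 = 6.39%.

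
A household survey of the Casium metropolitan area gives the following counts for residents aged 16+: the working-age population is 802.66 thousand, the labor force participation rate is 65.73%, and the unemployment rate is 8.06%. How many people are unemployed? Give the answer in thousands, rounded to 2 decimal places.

About 42.52 thousand are unemployed.

Labor force = 0.6573 × 802.66 = 527.59 thousand.
Unemployed = 0.0806 × 527.59 ≈ 42.52 thousand.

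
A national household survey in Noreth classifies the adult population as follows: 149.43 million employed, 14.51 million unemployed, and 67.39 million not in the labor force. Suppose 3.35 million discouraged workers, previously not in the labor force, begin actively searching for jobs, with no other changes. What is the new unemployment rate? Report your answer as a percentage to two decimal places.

New unemployment rate ≈ 10.68%.

Initially, labor force = 149.43 + 14.51 = 163.94 million, so u = 14.51/163.94 = 8.85%.
After the change, unemployed and labor force both rise by 3.35 → E = 149.43, U = 17.86, labor force = 167.29 million.
New unemployment rate = 17.86 / 167.29 = 10.68%.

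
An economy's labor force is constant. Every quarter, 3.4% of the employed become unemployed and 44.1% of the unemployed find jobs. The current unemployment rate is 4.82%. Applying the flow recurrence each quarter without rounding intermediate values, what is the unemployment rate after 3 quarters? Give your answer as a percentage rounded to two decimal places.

With a fixed labor force, u_{t+1} = u_t + s·(1−u_t) − f·u_t = u_t·(1−s−f) + s.
Here 1−s−f = 0.525 and s = 0.034.
u_1 = 0.048200 × 0.525 + 0.034 = 0.059305.
u_2 = 0.059305 × 0.525 + 0.034 = 0.065135.
u_3 = 0.065135 × 0.525 + 0.034 = 0.068196.

Unemployment rate after three quarters ≈ 6.82%.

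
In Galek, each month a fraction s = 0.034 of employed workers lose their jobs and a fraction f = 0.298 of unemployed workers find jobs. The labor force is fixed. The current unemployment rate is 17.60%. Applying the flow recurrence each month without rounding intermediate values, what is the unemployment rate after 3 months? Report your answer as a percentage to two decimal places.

With a fixed labor force, u_{t+1} = u_t + s·(1−u_t) − f·u_t = u_t·(1−s−f) + s.
Here 1−s−f = 0.668 and s = 0.034.
u_1 = 0.176000 × 0.668 + 0.034 = 0.151568.
u_2 = 0.151568 × 0.668 + 0.034 = 0.135247.
u_3 = 0.135247 × 0.668 + 0.034 = 0.124345.

Unemployment rate after three months ≈ 12.43%.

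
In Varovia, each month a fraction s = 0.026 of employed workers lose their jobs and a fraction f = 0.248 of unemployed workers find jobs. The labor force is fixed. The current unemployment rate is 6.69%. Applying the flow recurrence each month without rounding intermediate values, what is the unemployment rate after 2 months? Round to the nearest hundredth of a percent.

With a fixed labor force, u_{t+1} = u_t + s·(1−u_t) − f·u_t = u_t·(1−s−f) + s.
Here 1−s−f = 0.726 and s = 0.026.
u_1 = 0.066900 × 0.726 + 0.026 = 0.074569.
u_2 = 0.074569 × 0.726 + 0.026 = 0.080137.

Unemployment rate after two months ≈ 8.01%.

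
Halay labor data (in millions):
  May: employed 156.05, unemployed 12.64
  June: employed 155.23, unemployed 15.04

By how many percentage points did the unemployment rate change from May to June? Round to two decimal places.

The unemployment rate changed by +1.34 percentage points.

May: labor force = 156.05 + 12.64 = 168.69; u = 12.64/168.69 = 7.49%.
June: labor force = 155.23 + 15.04 = 170.27; u = 15.04/170.27 = 8.83%.
Change = 8.83% − 7.49% = +1.34 pp.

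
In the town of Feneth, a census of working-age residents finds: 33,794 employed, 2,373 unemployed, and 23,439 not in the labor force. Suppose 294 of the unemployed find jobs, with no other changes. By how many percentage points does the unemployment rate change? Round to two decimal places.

Initially, labor force = 33,794 + 2,373 = 36,167, so u = 2,373/36,167 = 6.56%.
After the change, unemployed falls and employed rises by 294; labor force unchanged → E = 34,088, U = 2,079, labor force = 36,167.
New unemployment rate = 2,079 / 36,167 = 5.75%.
Change = 5.75% − 6.56% = −0.81 percentage points.

The unemployment rate changes by −0.81 percentage points.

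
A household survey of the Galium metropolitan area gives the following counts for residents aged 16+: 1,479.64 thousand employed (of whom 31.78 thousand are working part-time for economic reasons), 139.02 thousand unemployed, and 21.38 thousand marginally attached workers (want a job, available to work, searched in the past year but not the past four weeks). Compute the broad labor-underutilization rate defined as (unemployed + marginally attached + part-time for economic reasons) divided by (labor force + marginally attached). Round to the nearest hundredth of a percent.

Broad underutilization rate ≈ 11.72%.

Labor force = 1,479.64 + 139.02 = 1,618.66 thousand.
Numerator = 139.02 + 21.38 + 31.78 = 192.18 thousand.
Denominator = 1,618.66 + 21.38 = 1,640.04 thousand.
Broad rate = 192.18 / 1,640.04 = 11.72%.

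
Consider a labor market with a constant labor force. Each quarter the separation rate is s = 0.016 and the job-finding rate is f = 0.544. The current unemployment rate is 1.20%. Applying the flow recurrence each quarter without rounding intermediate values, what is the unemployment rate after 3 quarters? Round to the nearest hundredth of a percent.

Unemployment rate after three quarters ≈ 2.72%.

With a fixed labor force, u_{t+1} = u_t + s·(1−u_t) − f·u_t = u_t·(1−s−f) + s.
Here 1−s−f = 0.440 and s = 0.016.
u_1 = 0.012000 × 0.440 + 0.016 = 0.021280.
u_2 = 0.021280 × 0.440 + 0.016 = 0.025363.
u_3 = 0.025363 × 0.440 + 0.016 = 0.027160.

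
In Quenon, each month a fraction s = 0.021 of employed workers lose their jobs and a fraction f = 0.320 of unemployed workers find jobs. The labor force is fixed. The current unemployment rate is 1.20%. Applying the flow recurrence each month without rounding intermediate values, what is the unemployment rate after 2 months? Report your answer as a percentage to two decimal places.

With a fixed labor force, u_{t+1} = u_t + s·(1−u_t) − f·u_t = u_t·(1−s−f) + s.
Here 1−s−f = 0.659 and s = 0.021.
u_1 = 0.012000 × 0.659 + 0.021 = 0.028908.
u_2 = 0.028908 × 0.659 + 0.021 = 0.040050.

Unemployment rate after two months ≈ 4.01%.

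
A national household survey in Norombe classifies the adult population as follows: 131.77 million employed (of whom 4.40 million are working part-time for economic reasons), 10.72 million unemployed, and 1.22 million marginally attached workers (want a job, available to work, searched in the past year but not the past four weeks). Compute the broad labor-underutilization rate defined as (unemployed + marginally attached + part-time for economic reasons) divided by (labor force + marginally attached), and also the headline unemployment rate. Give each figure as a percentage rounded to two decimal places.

Broad underutilization rate ≈ 11.37%; headline unemployment rate ≈ 7.52%.

Labor force = 131.77 + 10.72 = 142.49 million.
Numerator = 10.72 + 1.22 + 4.40 = 16.34 million.
Denominator = 142.49 + 1.22 = 143.71 million.
Broad rate = 16.34 / 143.71 = 11.37%.
Headline unemployment rate = 10.72 / 142.49 = 7.52%.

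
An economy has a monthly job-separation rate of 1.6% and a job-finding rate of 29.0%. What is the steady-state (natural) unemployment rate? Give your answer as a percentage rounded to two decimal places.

Steady-state unemployment rate ≈ 5.23%.

At steady state the flows balance: s·E = f·U, so U/(E+U) = s/(s+f).
u* = 1.6 / (1.6 + 29.0) = 1.6 / 30.60 = 5.23%.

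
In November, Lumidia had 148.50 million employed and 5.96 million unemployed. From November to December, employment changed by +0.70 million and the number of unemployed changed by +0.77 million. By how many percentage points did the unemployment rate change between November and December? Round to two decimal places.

The unemployment rate changed by +0.46 percentage points.

November: labor force = 148.50 + 5.96 = 154.46; u = 5.96/154.46 = 3.86%.
December: labor force = 149.20 + 6.73 = 155.93; u = 6.73/155.93 = 4.32%.
Change = 4.32% − 3.86% = +0.46 pp.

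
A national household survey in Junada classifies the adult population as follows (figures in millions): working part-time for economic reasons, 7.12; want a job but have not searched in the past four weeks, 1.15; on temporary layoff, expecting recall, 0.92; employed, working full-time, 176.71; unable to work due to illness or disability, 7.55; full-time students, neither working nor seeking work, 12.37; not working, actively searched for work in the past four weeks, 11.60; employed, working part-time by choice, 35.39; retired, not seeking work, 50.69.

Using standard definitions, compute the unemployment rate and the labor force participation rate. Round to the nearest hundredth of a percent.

Unemployment rate ≈ 5.40%; labor force participation rate ≈ 76.36%.

Employed = 7.12 + 176.71 + 35.39 = 219.22 million (anyone who worked, including part-time for economic reasons, counts as employed).
Unemployed = 0.92 + 11.60 = 12.52 million (jobless and actively searching, or on temporary layoff).
Labor force = 219.22 + 12.52 = 231.74 million.
Not in labor force = 1.15 + 7.55 + 12.37 + 50.69 = 71.76 million (those not working and not actively searching are outside the labor force — including those who want a job but have given up searching).
Civilian working-age population = 231.74 + 71.76 = 303.50 million.
Unemployment rate = 12.52 / 231.74 = 5.40%.
Labor force participation rate = 231.74 / 303.50 = 76.36%.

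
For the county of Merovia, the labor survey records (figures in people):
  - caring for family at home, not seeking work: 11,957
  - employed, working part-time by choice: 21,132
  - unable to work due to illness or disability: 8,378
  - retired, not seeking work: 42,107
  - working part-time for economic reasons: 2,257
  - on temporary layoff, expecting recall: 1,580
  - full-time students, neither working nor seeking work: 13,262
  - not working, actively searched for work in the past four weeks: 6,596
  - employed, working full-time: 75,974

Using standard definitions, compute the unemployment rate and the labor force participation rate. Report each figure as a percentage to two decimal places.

Unemployment rate ≈ 7.60%; labor force participation rate ≈ 58.69%.

Employed = 21,132 + 2,257 + 75,974 = 99,363 (anyone who worked, including part-time for economic reasons, counts as employed).
Unemployed = 1,580 + 6,596 = 8,176 (jobless and actively searching, or on temporary layoff).
Labor force = 99,363 + 8,176 = 107,539.
Not in labor force = 11,957 + 8,378 + 42,107 + 13,262 = 75,704 (those not working and not actively searching are outside the labor force).
Civilian working-age population = 107,539 + 75,704 = 183,243.
Unemployment rate = 8,176 / 107,539 = 7.60%.
Labor force participation rate = 107,539 / 183,243 = 58.69%.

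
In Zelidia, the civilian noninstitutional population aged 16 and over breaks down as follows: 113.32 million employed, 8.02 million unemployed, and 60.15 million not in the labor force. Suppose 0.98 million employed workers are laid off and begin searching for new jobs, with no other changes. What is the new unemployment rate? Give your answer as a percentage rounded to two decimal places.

New unemployment rate ≈ 7.42%.

Initially, labor force = 113.32 + 8.02 = 121.34 million, so u = 8.02/121.34 = 6.61%.
After the change, employed falls and unemployed rises by 0.98; labor force unchanged → E = 112.34, U = 9.00, labor force = 121.34 million.
New unemployment rate = 9.00 / 121.34 = 7.42%.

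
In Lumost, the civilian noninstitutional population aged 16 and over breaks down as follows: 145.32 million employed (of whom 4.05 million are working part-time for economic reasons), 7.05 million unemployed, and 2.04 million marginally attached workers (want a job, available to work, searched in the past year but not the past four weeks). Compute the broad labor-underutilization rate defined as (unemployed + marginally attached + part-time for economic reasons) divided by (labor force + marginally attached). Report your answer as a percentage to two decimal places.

Labor force = 145.32 + 7.05 = 152.37 million.
Numerator = 7.05 + 2.04 + 4.05 = 13.14 million.
Denominator = 152.37 + 2.04 = 154.41 million.
Broad rate = 13.14 / 154.41 = 8.51%.

Broad underutilization rate ≈ 8.51%.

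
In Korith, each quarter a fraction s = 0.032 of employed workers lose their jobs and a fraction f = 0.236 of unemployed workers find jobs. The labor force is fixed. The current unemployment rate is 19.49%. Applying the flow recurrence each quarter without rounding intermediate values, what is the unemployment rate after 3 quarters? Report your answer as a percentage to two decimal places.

With a fixed labor force, u_{t+1} = u_t + s·(1−u_t) − f·u_t = u_t·(1−s−f) + s.
Here 1−s−f = 0.732 and s = 0.032.
u_1 = 0.194900 × 0.732 + 0.032 = 0.174667.
u_2 = 0.174667 × 0.732 + 0.032 = 0.159856.
u_3 = 0.159856 × 0.732 + 0.032 = 0.149015.

Unemployment rate after three quarters ≈ 14.90%.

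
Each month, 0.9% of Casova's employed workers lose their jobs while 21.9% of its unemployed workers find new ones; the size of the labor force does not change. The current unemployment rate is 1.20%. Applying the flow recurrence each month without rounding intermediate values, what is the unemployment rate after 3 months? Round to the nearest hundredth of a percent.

With a fixed labor force, u_{t+1} = u_t + s·(1−u_t) − f·u_t = u_t·(1−s−f) + s.
Here 1−s−f = 0.772 and s = 0.009.
u_1 = 0.012000 × 0.772 + 0.009 = 0.018264.
u_2 = 0.018264 × 0.772 + 0.009 = 0.023100.
u_3 = 0.023100 × 0.772 + 0.009 = 0.026833.

Unemployment rate after three months ≈ 2.68%.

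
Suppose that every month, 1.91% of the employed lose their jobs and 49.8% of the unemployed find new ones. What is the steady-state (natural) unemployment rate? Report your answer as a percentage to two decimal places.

At steady state the flows balance: s·E = f·U, so U/(E+U) = s/(s+f).
u* = 1.91 / (1.91 + 49.8) = 1.91 / 51.71 = 3.69%.

Steady-state unemployment rate ≈ 3.69%.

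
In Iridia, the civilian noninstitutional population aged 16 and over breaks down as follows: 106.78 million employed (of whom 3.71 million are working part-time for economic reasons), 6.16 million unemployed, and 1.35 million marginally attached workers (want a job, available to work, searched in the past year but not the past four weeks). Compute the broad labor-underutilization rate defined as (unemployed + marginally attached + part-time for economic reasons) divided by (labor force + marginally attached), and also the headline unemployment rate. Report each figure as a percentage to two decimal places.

Labor force = 106.78 + 6.16 = 112.94 million.
Numerator = 6.16 + 1.35 + 3.71 = 11.22 million.
Denominator = 112.94 + 1.35 = 114.29 million.
Broad rate = 11.22 / 114.29 = 9.82%.
Headline unemployment rate = 6.16 / 112.94 = 5.45%.

Broad underutilization rate ≈ 9.82%; headline unemployment rate ≈ 5.45%.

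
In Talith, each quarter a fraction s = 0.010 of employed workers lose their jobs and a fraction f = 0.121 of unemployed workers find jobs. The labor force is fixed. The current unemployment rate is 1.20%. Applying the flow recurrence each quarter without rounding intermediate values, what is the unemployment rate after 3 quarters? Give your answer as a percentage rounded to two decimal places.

With a fixed labor force, u_{t+1} = u_t + s·(1−u_t) − f·u_t = u_t·(1−s−f) + s.
Here 1−s−f = 0.869 and s = 0.010.
u_1 = 0.012000 × 0.869 + 0.010 = 0.020428.
u_2 = 0.020428 × 0.869 + 0.010 = 0.027752.
u_3 = 0.027752 × 0.869 + 0.010 = 0.034116.

Unemployment rate after three quarters ≈ 3.41%.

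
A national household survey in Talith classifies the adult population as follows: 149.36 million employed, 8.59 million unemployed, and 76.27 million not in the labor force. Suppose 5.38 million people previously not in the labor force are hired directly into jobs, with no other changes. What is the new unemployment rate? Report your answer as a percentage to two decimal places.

Initially, labor force = 149.36 + 8.59 = 157.95 million, so u = 8.59/157.95 = 5.44%.
After the change, employed and labor force both rise by 5.38; unemployed unchanged → E = 154.74, U = 8.59, labor force = 163.33 million.
New unemployment rate = 8.59 / 163.33 = 5.26%.

New unemployment rate ≈ 5.26%.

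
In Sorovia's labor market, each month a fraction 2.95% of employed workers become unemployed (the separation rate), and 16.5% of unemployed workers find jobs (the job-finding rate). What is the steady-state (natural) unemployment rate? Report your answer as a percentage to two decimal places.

At steady state the flows balance: s·E = f·U, so U/(E+U) = s/(s+f).
u* = 2.95 / (2.95 + 16.5) = 2.95 / 19.45 = 15.17%.

Steady-state unemployment rate ≈ 15.17%.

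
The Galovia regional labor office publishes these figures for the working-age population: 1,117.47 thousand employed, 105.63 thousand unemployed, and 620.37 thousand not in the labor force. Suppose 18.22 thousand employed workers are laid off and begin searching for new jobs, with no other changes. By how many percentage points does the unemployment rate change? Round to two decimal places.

The unemployment rate changes by +1.49 percentage points.

Initially, labor force = 1,117.47 + 105.63 = 1,223.10 thousand, so u = 105.63/1,223.10 = 8.64%.
After the change, employed falls and unemployed rises by 18.22; labor force unchanged → E = 1,099.25, U = 123.85, labor force = 1,223.10 thousand.
New unemployment rate = 123.85 / 1,223.10 = 10.13%.
Change = 10.13% − 8.64% = +1.49 percentage points.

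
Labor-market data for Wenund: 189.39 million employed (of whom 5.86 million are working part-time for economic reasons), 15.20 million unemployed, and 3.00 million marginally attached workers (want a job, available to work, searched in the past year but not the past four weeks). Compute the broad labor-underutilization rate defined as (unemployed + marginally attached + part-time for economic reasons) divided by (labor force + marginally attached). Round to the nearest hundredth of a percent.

Broad underutilization rate ≈ 11.59%.

Labor force = 189.39 + 15.20 = 204.59 million.
Numerator = 15.20 + 3.00 + 5.86 = 24.06 million.
Denominator = 204.59 + 3.00 = 207.59 million.
Broad rate = 24.06 / 207.59 = 11.59%.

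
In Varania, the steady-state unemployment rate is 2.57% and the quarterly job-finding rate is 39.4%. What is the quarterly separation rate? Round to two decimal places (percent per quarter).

From u* = s/(s+f): s = u·f/(1−u).
s = 0.0257 × 39.4 / (1 − 0.0257) = 1.0126 / 0.9743 ≈ 1.04% per quarter.

Separation rate ≈ 1.04% per quarter.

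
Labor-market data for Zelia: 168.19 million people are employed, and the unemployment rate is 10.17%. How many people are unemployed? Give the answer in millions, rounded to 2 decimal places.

Let U be the number unemployed. The labor force is E + U, and U/(E+U) = 0.1017.
So U = 0.1017 × 168.19 / (1 − 0.1017) = 17.1049 / 0.8983 ≈ 19.04 million.

About 19.04 million are unemployed.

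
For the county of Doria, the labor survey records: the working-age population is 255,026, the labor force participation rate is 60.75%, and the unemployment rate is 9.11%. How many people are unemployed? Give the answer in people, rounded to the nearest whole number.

About 14,114 are unemployed.

Labor force = 0.6075 × 255,026 = 154,928.
Unemployed = 0.0911 × 154,928 ≈ 14,114.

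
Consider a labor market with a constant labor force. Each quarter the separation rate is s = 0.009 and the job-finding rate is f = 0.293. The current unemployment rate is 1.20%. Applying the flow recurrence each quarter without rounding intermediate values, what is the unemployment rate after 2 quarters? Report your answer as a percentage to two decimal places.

Unemployment rate after two quarters ≈ 2.11%.

With a fixed labor force, u_{t+1} = u_t + s·(1−u_t) − f·u_t = u_t·(1−s−f) + s.
Here 1−s−f = 0.698 and s = 0.009.
u_1 = 0.012000 × 0.698 + 0.009 = 0.017376.
u_2 = 0.017376 × 0.698 + 0.009 = 0.021128.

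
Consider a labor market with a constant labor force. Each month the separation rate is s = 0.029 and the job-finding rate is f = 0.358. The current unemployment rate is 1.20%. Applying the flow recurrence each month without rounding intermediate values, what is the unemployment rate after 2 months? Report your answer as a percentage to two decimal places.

Unemployment rate after two months ≈ 5.13%.

With a fixed labor force, u_{t+1} = u_t + s·(1−u_t) − f·u_t = u_t·(1−s−f) + s.
Here 1−s−f = 0.613 and s = 0.029.
u_1 = 0.012000 × 0.613 + 0.029 = 0.036356.
u_2 = 0.036356 × 0.613 + 0.029 = 0.051286.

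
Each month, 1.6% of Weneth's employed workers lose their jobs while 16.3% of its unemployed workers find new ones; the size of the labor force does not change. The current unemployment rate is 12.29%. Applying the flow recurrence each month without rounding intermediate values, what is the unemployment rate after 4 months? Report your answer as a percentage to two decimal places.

With a fixed labor force, u_{t+1} = u_t + s·(1−u_t) − f·u_t = u_t·(1−s−f) + s.
Here 1−s−f = 0.821 and s = 0.016.
u_1 = 0.122900 × 0.821 + 0.016 = 0.116901.
u_2 = 0.116901 × 0.821 + 0.016 = 0.111976.
u_3 = 0.111976 × 0.821 + 0.016 = 0.107932.
u_4 = 0.107932 × 0.821 + 0.016 = 0.104612.

Unemployment rate after four months ≈ 10.46%.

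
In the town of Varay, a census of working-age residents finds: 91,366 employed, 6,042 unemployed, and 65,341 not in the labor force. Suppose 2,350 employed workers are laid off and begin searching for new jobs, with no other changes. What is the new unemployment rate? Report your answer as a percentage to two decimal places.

New unemployment rate ≈ 8.62%.

Initially, labor force = 91,366 + 6,042 = 97,408, so u = 6,042/97,408 = 6.20%.
After the change, employed falls and unemployed rises by 2,350; labor force unchanged → E = 89,016, U = 8,392, labor force = 97,408.
New unemployment rate = 8,392 / 97,408 = 8.62%.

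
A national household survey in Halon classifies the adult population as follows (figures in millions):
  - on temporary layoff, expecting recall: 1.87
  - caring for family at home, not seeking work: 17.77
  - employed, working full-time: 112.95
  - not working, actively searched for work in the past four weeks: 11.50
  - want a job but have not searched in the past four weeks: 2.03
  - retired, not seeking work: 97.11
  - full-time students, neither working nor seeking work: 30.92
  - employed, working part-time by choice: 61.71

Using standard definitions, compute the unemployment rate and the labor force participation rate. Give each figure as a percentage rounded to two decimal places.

Unemployment rate ≈ 7.11%; labor force participation rate ≈ 55.98%.

Employed = 112.95 + 61.71 = 174.66 million.
Unemployed = 1.87 + 11.50 = 13.37 million (jobless and actively searching, or on temporary layoff).
Labor force = 174.66 + 13.37 = 188.03 million.
Not in labor force = 17.77 + 2.03 + 97.11 + 30.92 = 147.83 million (those not working and not actively searching are outside the labor force — including those who want a job but have given up searching).
Civilian working-age population = 188.03 + 147.83 = 335.86 million.
Unemployment rate = 13.37 / 188.03 = 7.11%.
Labor force participation rate = 188.03 / 335.86 = 55.98%.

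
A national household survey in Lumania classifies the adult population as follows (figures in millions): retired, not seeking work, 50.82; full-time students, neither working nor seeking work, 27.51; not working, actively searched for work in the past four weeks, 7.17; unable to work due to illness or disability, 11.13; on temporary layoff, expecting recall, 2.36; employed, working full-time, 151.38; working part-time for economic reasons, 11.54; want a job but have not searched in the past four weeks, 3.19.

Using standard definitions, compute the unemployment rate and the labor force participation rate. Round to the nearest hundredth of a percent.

Employed = 151.38 + 11.54 = 162.92 million (anyone who worked, including part-time for economic reasons, counts as employed).
Unemployed = 7.17 + 2.36 = 9.53 million (jobless and actively searching, or on temporary layoff).
Labor force = 162.92 + 9.53 = 172.45 million.
Not in labor force = 50.82 + 27.51 + 11.13 + 3.19 = 92.65 million (those not working and not actively searching are outside the labor force — including those who want a job but have given up searching).
Civilian working-age population = 172.45 + 92.65 = 265.10 million.
Unemployment rate = 9.53 / 172.45 = 5.53%.
Labor force participation rate = 172.45 / 265.10 = 65.05%.

Unemployment rate ≈ 5.53%; labor force participation rate ≈ 65.05%.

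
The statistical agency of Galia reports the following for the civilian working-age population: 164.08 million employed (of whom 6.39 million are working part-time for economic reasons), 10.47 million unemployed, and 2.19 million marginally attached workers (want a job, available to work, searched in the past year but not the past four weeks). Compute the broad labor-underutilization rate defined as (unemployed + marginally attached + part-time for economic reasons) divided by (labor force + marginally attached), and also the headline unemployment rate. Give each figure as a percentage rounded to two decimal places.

Labor force = 164.08 + 10.47 = 174.55 million.
Numerator = 10.47 + 2.19 + 6.39 = 19.05 million.
Denominator = 174.55 + 2.19 = 176.74 million.
Broad rate = 19.05 / 176.74 = 10.78%.
Headline unemployment rate = 10.47 / 174.55 = 6.00%.

Broad underutilization rate ≈ 10.78%; headline unemployment rate ≈ 6.00%.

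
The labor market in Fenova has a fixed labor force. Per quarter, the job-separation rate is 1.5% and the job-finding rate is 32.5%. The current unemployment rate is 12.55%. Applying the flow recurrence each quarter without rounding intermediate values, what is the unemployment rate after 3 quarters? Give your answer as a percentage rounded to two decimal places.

Unemployment rate after three quarters ≈ 6.75%.

With a fixed labor force, u_{t+1} = u_t + s·(1−u_t) − f·u_t = u_t·(1−s−f) + s.
Here 1−s−f = 0.660 and s = 0.015.
u_1 = 0.125500 × 0.660 + 0.015 = 0.097830.
u_2 = 0.097830 × 0.660 + 0.015 = 0.079568.
u_3 = 0.079568 × 0.660 + 0.015 = 0.067515.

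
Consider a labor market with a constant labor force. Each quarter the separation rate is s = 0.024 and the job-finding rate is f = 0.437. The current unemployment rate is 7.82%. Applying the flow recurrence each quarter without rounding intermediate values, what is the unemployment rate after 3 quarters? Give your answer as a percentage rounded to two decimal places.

Unemployment rate after three quarters ≈ 5.62%.

With a fixed labor force, u_{t+1} = u_t + s·(1−u_t) − f·u_t = u_t·(1−s−f) + s.
Here 1−s−f = 0.539 and s = 0.024.
u_1 = 0.078200 × 0.539 + 0.024 = 0.066150.
u_2 = 0.066150 × 0.539 + 0.024 = 0.059655.
u_3 = 0.059655 × 0.539 + 0.024 = 0.056154.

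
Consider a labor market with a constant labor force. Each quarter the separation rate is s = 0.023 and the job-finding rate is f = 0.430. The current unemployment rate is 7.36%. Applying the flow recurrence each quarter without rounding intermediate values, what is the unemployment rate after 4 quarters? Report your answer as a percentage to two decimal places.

With a fixed labor force, u_{t+1} = u_t + s·(1−u_t) − f·u_t = u_t·(1−s−f) + s.
Here 1−s−f = 0.547 and s = 0.023.
u_1 = 0.073600 × 0.547 + 0.023 = 0.063259.
u_2 = 0.063259 × 0.547 + 0.023 = 0.057603.
u_3 = 0.057603 × 0.547 + 0.023 = 0.054509.
u_4 = 0.054509 × 0.547 + 0.023 = 0.052816.

Unemployment rate after four quarters ≈ 5.28%.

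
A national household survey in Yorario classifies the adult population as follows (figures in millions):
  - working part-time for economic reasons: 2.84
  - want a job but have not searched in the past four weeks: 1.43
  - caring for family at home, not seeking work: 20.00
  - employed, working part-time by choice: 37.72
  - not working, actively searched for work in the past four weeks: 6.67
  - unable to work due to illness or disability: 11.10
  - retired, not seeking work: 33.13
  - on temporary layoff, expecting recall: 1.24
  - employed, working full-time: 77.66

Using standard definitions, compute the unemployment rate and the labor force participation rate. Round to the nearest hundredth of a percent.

Employed = 2.84 + 37.72 + 77.66 = 118.22 million (anyone who worked, including part-time for economic reasons, counts as employed).
Unemployed = 6.67 + 1.24 = 7.91 million (jobless and actively searching, or on temporary layoff).
Labor force = 118.22 + 7.91 = 126.13 million.
Not in labor force = 1.43 + 20.00 + 11.10 + 33.13 = 65.66 million (those not working and not actively searching are outside the labor force — including those who want a job but have given up searching).
Civilian working-age population = 126.13 + 65.66 = 191.79 million.
Unemployment rate = 7.91 / 126.13 = 6.27%.
Labor force participation rate = 126.13 / 191.79 = 65.76%.

Unemployment rate ≈ 6.27%; labor force participation rate ≈ 65.76%.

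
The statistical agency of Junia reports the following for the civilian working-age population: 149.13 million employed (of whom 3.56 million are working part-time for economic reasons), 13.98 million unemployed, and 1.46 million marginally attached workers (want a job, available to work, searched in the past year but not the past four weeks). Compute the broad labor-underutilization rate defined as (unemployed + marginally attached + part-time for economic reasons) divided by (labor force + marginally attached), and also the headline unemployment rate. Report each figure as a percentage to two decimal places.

Broad underutilization rate ≈ 11.55%; headline unemployment rate ≈ 8.57%.

Labor force = 149.13 + 13.98 = 163.11 million.
Numerator = 13.98 + 1.46 + 3.56 = 19.00 million.
Denominator = 163.11 + 1.46 = 164.57 million.
Broad rate = 19.00 / 164.57 = 11.55%.
Headline unemployment rate = 13.98 / 163.11 = 8.57%.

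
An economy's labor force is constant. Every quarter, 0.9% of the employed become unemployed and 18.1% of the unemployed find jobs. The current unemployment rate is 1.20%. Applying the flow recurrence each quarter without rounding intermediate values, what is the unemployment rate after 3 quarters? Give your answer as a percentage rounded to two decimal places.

With a fixed labor force, u_{t+1} = u_t + s·(1−u_t) − f·u_t = u_t·(1−s−f) + s.
Here 1−s−f = 0.810 and s = 0.009.
u_1 = 0.012000 × 0.810 + 0.009 = 0.018720.
u_2 = 0.018720 × 0.810 + 0.009 = 0.024163.
u_3 = 0.024163 × 0.810 + 0.009 = 0.028572.

Unemployment rate after three quarters ≈ 2.86%.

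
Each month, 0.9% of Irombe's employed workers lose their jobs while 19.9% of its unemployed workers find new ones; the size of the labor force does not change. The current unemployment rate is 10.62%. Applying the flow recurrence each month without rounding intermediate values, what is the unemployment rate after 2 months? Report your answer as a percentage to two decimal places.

Unemployment rate after two months ≈ 8.27%.

With a fixed labor force, u_{t+1} = u_t + s·(1−u_t) − f·u_t = u_t·(1−s−f) + s.
Here 1−s−f = 0.792 and s = 0.009.
u_1 = 0.106200 × 0.792 + 0.009 = 0.093110.
u_2 = 0.093110 × 0.792 + 0.009 = 0.082743.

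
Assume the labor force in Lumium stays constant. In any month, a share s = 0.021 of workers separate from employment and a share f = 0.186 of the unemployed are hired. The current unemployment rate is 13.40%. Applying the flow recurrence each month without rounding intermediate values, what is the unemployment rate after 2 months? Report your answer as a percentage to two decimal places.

With a fixed labor force, u_{t+1} = u_t + s·(1−u_t) − f·u_t = u_t·(1−s−f) + s.
Here 1−s−f = 0.793 and s = 0.021.
u_1 = 0.134000 × 0.793 + 0.021 = 0.127262.
u_2 = 0.127262 × 0.793 + 0.021 = 0.121919.

Unemployment rate after two months ≈ 12.19%.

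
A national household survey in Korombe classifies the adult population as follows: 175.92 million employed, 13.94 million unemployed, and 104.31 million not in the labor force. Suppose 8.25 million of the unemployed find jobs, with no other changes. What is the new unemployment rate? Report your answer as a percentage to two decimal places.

Initially, labor force = 175.92 + 13.94 = 189.86 million, so u = 13.94/189.86 = 7.34%.
After the change, unemployed falls and employed rises by 8.25; labor force unchanged → E = 184.17, U = 5.69, labor force = 189.86 million.
New unemployment rate = 5.69 / 189.86 = 3.00%.

New unemployment rate ≈ 3.00%.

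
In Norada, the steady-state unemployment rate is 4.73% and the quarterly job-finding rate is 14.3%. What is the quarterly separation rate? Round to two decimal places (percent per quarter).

From u* = s/(s+f): s = u·f/(1−u).
s = 0.0473 × 14.3 / (1 − 0.0473) = 0.6764 / 0.9527 ≈ 0.71% per quarter.

Separation rate ≈ 0.71% per quarter.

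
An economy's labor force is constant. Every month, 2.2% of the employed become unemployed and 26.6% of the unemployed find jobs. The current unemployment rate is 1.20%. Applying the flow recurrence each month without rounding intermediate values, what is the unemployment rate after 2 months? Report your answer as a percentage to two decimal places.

Unemployment rate after two months ≈ 4.37%.

With a fixed labor force, u_{t+1} = u_t + s·(1−u_t) − f·u_t = u_t·(1−s−f) + s.
Here 1−s−f = 0.712 and s = 0.022.
u_1 = 0.012000 × 0.712 + 0.022 = 0.030544.
u_2 = 0.030544 × 0.712 + 0.022 = 0.043747.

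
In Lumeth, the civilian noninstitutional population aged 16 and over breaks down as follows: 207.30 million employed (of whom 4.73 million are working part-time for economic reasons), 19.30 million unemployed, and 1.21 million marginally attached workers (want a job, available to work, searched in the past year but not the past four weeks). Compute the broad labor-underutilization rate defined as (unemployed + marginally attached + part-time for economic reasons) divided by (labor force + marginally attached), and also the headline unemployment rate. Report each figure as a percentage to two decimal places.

Labor force = 207.30 + 19.30 = 226.60 million.
Numerator = 19.30 + 1.21 + 4.73 = 25.24 million.
Denominator = 226.60 + 1.21 = 227.81 million.
Broad rate = 25.24 / 227.81 = 11.08%.
Headline unemployment rate = 19.30 / 226.60 = 8.52%.

Broad underutilization rate ≈ 11.08%; headline unemployment rate ≈ 8.52%.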